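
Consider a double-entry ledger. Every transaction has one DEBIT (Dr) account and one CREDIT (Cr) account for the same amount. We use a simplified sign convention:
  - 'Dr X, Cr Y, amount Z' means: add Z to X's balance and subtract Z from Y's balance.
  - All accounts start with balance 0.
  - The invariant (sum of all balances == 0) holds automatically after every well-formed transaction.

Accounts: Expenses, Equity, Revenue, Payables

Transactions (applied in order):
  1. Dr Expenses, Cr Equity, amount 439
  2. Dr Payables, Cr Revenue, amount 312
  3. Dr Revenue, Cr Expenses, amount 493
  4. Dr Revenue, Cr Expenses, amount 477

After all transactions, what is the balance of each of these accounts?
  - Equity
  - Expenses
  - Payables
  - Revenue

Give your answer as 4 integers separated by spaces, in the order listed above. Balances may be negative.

Answer: -439 -531 312 658

Derivation:
After txn 1 (Dr Expenses, Cr Equity, amount 439): Equity=-439 Expenses=439
After txn 2 (Dr Payables, Cr Revenue, amount 312): Equity=-439 Expenses=439 Payables=312 Revenue=-312
After txn 3 (Dr Revenue, Cr Expenses, amount 493): Equity=-439 Expenses=-54 Payables=312 Revenue=181
After txn 4 (Dr Revenue, Cr Expenses, amount 477): Equity=-439 Expenses=-531 Payables=312 Revenue=658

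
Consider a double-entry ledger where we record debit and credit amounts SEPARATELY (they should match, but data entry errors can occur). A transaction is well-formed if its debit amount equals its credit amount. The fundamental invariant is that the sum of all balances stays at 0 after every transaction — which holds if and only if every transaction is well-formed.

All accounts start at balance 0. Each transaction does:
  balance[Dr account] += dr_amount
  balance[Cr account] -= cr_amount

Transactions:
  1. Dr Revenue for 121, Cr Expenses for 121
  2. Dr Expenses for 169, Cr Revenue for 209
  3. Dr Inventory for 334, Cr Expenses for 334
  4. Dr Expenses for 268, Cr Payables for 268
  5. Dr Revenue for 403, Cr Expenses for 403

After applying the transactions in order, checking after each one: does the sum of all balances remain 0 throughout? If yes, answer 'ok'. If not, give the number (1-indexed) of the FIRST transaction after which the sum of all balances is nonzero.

Answer: 2

Derivation:
After txn 1: dr=121 cr=121 sum_balances=0
After txn 2: dr=169 cr=209 sum_balances=-40
After txn 3: dr=334 cr=334 sum_balances=-40
After txn 4: dr=268 cr=268 sum_balances=-40
After txn 5: dr=403 cr=403 sum_balances=-40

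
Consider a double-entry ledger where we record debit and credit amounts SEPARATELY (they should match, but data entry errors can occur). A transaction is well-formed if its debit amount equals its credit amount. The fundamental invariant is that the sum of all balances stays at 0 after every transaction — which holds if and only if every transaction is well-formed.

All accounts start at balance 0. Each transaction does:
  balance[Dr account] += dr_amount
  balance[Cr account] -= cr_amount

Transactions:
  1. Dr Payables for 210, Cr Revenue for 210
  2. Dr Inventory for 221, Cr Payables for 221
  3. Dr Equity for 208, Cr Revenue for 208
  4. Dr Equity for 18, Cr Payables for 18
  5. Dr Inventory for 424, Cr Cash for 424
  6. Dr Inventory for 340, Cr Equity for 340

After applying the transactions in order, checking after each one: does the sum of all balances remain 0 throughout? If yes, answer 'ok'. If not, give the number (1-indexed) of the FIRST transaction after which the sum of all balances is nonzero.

Answer: ok

Derivation:
After txn 1: dr=210 cr=210 sum_balances=0
After txn 2: dr=221 cr=221 sum_balances=0
After txn 3: dr=208 cr=208 sum_balances=0
After txn 4: dr=18 cr=18 sum_balances=0
After txn 5: dr=424 cr=424 sum_balances=0
After txn 6: dr=340 cr=340 sum_balances=0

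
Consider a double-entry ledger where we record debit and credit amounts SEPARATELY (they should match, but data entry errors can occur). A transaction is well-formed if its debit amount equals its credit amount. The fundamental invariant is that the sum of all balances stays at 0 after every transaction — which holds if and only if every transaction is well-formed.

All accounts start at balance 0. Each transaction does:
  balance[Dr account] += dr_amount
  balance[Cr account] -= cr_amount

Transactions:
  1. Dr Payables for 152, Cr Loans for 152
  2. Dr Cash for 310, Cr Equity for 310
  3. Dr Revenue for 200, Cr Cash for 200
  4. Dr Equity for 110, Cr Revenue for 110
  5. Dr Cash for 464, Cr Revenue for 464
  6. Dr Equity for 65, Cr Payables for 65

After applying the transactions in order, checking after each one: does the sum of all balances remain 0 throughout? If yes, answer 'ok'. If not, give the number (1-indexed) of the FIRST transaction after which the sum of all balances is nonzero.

Answer: ok

Derivation:
After txn 1: dr=152 cr=152 sum_balances=0
After txn 2: dr=310 cr=310 sum_balances=0
After txn 3: dr=200 cr=200 sum_balances=0
After txn 4: dr=110 cr=110 sum_balances=0
After txn 5: dr=464 cr=464 sum_balances=0
After txn 6: dr=65 cr=65 sum_balances=0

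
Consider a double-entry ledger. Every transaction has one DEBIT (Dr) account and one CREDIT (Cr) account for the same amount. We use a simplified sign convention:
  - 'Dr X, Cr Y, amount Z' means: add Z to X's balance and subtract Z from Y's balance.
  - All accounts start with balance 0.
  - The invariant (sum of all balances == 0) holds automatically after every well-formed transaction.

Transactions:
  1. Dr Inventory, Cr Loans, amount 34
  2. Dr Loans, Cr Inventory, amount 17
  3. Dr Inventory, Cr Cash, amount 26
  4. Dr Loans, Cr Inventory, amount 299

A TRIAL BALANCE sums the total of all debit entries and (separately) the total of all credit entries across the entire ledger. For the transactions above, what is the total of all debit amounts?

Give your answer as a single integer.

Answer: 376

Derivation:
Txn 1: debit+=34
Txn 2: debit+=17
Txn 3: debit+=26
Txn 4: debit+=299
Total debits = 376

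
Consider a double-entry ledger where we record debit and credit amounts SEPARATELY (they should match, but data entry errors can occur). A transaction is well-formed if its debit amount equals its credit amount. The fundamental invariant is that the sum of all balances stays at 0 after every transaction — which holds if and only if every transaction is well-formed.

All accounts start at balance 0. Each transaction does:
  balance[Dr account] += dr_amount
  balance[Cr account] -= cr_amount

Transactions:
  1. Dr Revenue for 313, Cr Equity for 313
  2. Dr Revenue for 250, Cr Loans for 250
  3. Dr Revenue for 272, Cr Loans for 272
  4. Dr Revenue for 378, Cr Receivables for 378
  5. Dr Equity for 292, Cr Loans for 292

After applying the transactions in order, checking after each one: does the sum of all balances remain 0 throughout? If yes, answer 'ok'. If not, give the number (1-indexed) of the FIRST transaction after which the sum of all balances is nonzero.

Answer: ok

Derivation:
After txn 1: dr=313 cr=313 sum_balances=0
After txn 2: dr=250 cr=250 sum_balances=0
After txn 3: dr=272 cr=272 sum_balances=0
After txn 4: dr=378 cr=378 sum_balances=0
After txn 5: dr=292 cr=292 sum_balances=0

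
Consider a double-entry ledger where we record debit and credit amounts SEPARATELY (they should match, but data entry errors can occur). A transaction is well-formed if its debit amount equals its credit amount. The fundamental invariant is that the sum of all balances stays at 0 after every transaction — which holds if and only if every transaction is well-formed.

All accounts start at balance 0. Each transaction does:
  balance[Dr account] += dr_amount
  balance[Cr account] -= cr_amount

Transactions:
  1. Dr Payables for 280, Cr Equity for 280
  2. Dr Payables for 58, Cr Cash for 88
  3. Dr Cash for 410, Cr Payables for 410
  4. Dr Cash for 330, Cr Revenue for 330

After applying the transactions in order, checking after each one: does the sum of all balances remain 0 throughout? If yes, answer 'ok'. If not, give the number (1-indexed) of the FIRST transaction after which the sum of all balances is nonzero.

After txn 1: dr=280 cr=280 sum_balances=0
After txn 2: dr=58 cr=88 sum_balances=-30
After txn 3: dr=410 cr=410 sum_balances=-30
After txn 4: dr=330 cr=330 sum_balances=-30

Answer: 2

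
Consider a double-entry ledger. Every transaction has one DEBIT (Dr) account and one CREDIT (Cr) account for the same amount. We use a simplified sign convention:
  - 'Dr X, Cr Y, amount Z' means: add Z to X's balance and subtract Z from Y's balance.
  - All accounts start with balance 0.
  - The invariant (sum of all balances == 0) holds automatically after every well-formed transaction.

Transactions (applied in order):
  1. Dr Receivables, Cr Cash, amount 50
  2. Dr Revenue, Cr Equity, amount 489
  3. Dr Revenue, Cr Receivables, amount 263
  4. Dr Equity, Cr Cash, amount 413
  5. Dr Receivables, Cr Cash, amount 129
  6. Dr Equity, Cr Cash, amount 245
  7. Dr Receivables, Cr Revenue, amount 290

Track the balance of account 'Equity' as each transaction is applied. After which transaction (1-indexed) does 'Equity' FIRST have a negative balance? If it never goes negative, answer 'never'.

Answer: 2

Derivation:
After txn 1: Equity=0
After txn 2: Equity=-489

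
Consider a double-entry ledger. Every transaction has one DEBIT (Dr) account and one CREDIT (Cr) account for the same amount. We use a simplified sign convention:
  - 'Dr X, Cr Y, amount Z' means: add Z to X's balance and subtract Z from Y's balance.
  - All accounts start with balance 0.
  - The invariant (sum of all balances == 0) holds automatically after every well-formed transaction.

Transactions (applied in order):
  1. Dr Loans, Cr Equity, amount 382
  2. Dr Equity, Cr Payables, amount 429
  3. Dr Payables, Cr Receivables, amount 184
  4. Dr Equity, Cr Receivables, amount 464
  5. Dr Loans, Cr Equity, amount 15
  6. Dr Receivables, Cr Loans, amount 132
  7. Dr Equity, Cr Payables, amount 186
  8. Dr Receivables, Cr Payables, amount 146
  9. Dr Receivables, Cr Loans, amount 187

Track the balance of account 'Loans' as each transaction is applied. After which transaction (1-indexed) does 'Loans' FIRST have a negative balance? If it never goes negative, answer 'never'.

Answer: never

Derivation:
After txn 1: Loans=382
After txn 2: Loans=382
After txn 3: Loans=382
After txn 4: Loans=382
After txn 5: Loans=397
After txn 6: Loans=265
After txn 7: Loans=265
After txn 8: Loans=265
After txn 9: Loans=78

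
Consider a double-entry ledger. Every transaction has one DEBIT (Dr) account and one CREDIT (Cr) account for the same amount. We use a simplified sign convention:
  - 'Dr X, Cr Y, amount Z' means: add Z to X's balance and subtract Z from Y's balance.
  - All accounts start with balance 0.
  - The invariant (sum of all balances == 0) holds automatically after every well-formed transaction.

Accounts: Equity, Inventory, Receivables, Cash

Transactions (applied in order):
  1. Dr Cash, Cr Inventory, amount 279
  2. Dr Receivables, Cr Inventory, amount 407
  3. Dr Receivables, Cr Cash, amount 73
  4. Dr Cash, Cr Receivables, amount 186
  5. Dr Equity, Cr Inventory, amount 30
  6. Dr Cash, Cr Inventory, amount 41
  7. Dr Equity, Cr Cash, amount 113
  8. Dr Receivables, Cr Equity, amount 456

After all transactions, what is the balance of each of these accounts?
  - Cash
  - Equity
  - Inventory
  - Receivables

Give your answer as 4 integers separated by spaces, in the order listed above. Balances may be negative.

Answer: 320 -313 -757 750

Derivation:
After txn 1 (Dr Cash, Cr Inventory, amount 279): Cash=279 Inventory=-279
After txn 2 (Dr Receivables, Cr Inventory, amount 407): Cash=279 Inventory=-686 Receivables=407
After txn 3 (Dr Receivables, Cr Cash, amount 73): Cash=206 Inventory=-686 Receivables=480
After txn 4 (Dr Cash, Cr Receivables, amount 186): Cash=392 Inventory=-686 Receivables=294
After txn 5 (Dr Equity, Cr Inventory, amount 30): Cash=392 Equity=30 Inventory=-716 Receivables=294
After txn 6 (Dr Cash, Cr Inventory, amount 41): Cash=433 Equity=30 Inventory=-757 Receivables=294
After txn 7 (Dr Equity, Cr Cash, amount 113): Cash=320 Equity=143 Inventory=-757 Receivables=294
After txn 8 (Dr Receivables, Cr Equity, amount 456): Cash=320 Equity=-313 Inventory=-757 Receivables=750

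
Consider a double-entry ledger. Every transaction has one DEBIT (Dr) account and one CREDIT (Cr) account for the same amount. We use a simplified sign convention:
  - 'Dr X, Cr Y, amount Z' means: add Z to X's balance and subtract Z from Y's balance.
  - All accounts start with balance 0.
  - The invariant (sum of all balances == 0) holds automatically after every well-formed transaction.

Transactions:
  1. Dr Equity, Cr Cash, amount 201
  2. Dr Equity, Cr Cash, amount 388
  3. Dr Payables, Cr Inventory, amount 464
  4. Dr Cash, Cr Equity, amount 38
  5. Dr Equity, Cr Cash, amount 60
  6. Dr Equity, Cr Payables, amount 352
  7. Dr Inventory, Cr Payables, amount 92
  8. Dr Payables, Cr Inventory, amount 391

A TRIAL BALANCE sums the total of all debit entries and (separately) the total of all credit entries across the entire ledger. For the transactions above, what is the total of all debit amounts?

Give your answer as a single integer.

Txn 1: debit+=201
Txn 2: debit+=388
Txn 3: debit+=464
Txn 4: debit+=38
Txn 5: debit+=60
Txn 6: debit+=352
Txn 7: debit+=92
Txn 8: debit+=391
Total debits = 1986

Answer: 1986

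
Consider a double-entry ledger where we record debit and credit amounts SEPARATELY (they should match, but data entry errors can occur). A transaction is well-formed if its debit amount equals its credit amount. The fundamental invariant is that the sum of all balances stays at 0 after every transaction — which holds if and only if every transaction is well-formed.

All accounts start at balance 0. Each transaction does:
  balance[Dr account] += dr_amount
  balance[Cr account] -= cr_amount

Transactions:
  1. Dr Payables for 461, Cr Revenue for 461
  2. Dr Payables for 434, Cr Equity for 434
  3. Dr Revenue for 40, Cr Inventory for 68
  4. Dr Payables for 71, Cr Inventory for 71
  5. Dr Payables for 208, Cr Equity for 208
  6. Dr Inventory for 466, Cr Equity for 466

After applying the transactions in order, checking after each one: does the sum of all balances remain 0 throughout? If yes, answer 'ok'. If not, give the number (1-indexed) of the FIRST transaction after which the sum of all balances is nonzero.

After txn 1: dr=461 cr=461 sum_balances=0
After txn 2: dr=434 cr=434 sum_balances=0
After txn 3: dr=40 cr=68 sum_balances=-28
After txn 4: dr=71 cr=71 sum_balances=-28
After txn 5: dr=208 cr=208 sum_balances=-28
After txn 6: dr=466 cr=466 sum_balances=-28

Answer: 3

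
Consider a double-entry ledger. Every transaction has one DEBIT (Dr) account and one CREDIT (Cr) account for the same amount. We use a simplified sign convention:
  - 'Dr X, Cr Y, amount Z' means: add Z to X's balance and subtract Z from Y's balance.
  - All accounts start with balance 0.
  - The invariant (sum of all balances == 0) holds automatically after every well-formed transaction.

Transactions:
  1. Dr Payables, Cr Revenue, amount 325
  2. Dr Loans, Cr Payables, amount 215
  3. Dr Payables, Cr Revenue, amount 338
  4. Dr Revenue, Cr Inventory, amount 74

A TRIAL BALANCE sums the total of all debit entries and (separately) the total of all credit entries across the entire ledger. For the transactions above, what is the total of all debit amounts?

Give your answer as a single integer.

Answer: 952

Derivation:
Txn 1: debit+=325
Txn 2: debit+=215
Txn 3: debit+=338
Txn 4: debit+=74
Total debits = 952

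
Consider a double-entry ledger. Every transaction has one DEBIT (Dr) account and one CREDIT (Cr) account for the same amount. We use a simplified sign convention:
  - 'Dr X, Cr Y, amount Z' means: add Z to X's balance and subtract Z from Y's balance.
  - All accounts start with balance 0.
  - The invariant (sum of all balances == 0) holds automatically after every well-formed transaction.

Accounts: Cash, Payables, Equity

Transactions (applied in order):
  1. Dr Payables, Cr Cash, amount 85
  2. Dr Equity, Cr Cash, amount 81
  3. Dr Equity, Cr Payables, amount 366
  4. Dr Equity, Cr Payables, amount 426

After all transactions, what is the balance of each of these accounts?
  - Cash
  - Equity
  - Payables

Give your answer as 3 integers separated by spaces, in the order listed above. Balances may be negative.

Answer: -166 873 -707

Derivation:
After txn 1 (Dr Payables, Cr Cash, amount 85): Cash=-85 Payables=85
After txn 2 (Dr Equity, Cr Cash, amount 81): Cash=-166 Equity=81 Payables=85
After txn 3 (Dr Equity, Cr Payables, amount 366): Cash=-166 Equity=447 Payables=-281
After txn 4 (Dr Equity, Cr Payables, amount 426): Cash=-166 Equity=873 Payables=-707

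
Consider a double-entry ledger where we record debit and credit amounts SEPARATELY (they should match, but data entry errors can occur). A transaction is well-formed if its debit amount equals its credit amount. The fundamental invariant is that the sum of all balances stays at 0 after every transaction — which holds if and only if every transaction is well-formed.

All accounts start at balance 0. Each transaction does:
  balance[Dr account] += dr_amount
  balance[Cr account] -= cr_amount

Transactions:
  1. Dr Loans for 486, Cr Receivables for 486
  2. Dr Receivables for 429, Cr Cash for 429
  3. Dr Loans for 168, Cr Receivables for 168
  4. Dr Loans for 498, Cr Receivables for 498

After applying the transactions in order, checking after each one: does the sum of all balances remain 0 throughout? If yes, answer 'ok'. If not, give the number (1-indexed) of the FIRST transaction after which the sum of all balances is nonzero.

Answer: ok

Derivation:
After txn 1: dr=486 cr=486 sum_balances=0
After txn 2: dr=429 cr=429 sum_balances=0
After txn 3: dr=168 cr=168 sum_balances=0
After txn 4: dr=498 cr=498 sum_balances=0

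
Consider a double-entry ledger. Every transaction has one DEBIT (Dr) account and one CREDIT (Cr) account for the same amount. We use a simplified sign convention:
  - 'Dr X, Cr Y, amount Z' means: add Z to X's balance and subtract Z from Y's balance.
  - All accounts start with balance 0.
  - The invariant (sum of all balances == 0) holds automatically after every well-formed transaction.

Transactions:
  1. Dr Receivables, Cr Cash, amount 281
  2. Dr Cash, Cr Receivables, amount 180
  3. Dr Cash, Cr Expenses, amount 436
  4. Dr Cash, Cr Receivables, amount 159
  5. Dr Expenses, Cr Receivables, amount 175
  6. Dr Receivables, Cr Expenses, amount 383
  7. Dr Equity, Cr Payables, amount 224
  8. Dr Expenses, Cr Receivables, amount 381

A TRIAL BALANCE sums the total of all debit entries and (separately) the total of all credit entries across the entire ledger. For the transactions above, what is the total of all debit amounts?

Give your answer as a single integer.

Answer: 2219

Derivation:
Txn 1: debit+=281
Txn 2: debit+=180
Txn 3: debit+=436
Txn 4: debit+=159
Txn 5: debit+=175
Txn 6: debit+=383
Txn 7: debit+=224
Txn 8: debit+=381
Total debits = 2219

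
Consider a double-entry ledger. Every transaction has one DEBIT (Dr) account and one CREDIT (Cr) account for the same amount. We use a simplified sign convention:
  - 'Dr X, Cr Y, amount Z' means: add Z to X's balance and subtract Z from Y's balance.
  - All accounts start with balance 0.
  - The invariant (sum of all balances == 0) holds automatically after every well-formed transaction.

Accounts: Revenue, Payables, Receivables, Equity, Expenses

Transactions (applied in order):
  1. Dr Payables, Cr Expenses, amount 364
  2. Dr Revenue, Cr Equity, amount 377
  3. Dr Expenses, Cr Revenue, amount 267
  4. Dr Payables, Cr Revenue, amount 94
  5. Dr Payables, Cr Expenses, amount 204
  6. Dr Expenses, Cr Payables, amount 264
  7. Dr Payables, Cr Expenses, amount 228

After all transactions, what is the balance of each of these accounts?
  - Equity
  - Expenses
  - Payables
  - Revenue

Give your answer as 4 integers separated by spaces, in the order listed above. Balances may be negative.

After txn 1 (Dr Payables, Cr Expenses, amount 364): Expenses=-364 Payables=364
After txn 2 (Dr Revenue, Cr Equity, amount 377): Equity=-377 Expenses=-364 Payables=364 Revenue=377
After txn 3 (Dr Expenses, Cr Revenue, amount 267): Equity=-377 Expenses=-97 Payables=364 Revenue=110
After txn 4 (Dr Payables, Cr Revenue, amount 94): Equity=-377 Expenses=-97 Payables=458 Revenue=16
After txn 5 (Dr Payables, Cr Expenses, amount 204): Equity=-377 Expenses=-301 Payables=662 Revenue=16
After txn 6 (Dr Expenses, Cr Payables, amount 264): Equity=-377 Expenses=-37 Payables=398 Revenue=16
After txn 7 (Dr Payables, Cr Expenses, amount 228): Equity=-377 Expenses=-265 Payables=626 Revenue=16

Answer: -377 -265 626 16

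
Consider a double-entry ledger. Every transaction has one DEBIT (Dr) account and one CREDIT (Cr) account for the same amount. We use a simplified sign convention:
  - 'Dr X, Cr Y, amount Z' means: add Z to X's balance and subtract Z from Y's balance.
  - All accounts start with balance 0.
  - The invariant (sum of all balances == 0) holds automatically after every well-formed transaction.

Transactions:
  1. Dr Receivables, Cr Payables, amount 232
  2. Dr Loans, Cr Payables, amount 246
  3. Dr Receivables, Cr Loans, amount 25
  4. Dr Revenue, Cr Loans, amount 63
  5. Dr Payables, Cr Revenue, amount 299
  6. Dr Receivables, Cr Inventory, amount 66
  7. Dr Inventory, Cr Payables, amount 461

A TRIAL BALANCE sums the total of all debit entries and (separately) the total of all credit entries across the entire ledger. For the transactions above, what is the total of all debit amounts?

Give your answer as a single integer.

Answer: 1392

Derivation:
Txn 1: debit+=232
Txn 2: debit+=246
Txn 3: debit+=25
Txn 4: debit+=63
Txn 5: debit+=299
Txn 6: debit+=66
Txn 7: debit+=461
Total debits = 1392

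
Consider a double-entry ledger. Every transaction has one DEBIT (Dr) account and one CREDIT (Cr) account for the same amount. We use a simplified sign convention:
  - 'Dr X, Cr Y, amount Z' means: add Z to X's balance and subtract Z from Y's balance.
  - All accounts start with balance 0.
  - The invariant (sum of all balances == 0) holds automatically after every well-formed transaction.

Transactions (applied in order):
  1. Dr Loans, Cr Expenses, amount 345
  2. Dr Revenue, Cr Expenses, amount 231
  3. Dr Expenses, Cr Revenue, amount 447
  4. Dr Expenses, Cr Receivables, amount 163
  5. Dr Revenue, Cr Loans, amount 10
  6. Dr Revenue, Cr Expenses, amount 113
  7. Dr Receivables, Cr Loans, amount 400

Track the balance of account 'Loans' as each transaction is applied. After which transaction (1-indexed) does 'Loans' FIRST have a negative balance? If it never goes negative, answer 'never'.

After txn 1: Loans=345
After txn 2: Loans=345
After txn 3: Loans=345
After txn 4: Loans=345
After txn 5: Loans=335
After txn 6: Loans=335
After txn 7: Loans=-65

Answer: 7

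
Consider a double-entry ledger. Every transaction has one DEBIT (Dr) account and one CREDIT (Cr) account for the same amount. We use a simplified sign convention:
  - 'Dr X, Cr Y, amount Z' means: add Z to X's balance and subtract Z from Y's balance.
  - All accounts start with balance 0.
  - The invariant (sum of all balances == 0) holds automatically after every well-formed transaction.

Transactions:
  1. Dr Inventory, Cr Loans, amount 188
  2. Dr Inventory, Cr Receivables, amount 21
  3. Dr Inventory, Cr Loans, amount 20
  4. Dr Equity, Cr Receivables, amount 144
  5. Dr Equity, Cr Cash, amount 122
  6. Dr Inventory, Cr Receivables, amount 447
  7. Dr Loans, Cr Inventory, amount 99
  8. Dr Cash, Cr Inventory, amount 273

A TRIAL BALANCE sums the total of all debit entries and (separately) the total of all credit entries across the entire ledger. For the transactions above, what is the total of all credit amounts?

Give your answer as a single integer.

Answer: 1314

Derivation:
Txn 1: credit+=188
Txn 2: credit+=21
Txn 3: credit+=20
Txn 4: credit+=144
Txn 5: credit+=122
Txn 6: credit+=447
Txn 7: credit+=99
Txn 8: credit+=273
Total credits = 1314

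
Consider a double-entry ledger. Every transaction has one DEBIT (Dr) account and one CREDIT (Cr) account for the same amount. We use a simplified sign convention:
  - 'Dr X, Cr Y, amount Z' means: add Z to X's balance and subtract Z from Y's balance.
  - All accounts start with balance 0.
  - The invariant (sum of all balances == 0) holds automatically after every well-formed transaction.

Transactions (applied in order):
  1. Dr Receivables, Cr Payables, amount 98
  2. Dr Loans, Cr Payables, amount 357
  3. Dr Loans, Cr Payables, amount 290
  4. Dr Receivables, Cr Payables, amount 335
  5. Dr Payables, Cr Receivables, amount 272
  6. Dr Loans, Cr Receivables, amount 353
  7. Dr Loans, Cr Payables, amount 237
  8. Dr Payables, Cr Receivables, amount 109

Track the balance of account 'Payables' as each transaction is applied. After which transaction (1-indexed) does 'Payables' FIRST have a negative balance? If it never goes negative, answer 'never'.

After txn 1: Payables=-98

Answer: 1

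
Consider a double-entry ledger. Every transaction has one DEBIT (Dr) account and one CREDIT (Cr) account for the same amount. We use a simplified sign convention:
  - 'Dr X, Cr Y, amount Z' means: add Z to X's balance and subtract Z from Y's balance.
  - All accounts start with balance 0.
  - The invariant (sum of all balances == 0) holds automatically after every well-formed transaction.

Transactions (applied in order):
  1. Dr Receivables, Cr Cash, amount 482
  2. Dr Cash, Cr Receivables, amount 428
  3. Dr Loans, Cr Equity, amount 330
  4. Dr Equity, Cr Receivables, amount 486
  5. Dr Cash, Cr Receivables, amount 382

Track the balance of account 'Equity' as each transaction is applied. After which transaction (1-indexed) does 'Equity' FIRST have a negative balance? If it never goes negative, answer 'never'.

Answer: 3

Derivation:
After txn 1: Equity=0
After txn 2: Equity=0
After txn 3: Equity=-330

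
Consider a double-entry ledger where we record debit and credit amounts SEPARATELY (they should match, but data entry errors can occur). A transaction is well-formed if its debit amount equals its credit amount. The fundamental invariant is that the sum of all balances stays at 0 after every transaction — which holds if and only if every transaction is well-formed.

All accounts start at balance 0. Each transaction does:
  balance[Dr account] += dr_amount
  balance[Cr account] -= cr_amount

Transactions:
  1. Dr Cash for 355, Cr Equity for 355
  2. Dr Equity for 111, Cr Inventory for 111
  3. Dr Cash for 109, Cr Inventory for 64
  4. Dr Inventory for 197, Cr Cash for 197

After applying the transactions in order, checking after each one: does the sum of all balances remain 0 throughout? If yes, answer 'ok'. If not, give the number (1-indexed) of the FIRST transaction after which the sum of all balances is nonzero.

After txn 1: dr=355 cr=355 sum_balances=0
After txn 2: dr=111 cr=111 sum_balances=0
After txn 3: dr=109 cr=64 sum_balances=45
After txn 4: dr=197 cr=197 sum_balances=45

Answer: 3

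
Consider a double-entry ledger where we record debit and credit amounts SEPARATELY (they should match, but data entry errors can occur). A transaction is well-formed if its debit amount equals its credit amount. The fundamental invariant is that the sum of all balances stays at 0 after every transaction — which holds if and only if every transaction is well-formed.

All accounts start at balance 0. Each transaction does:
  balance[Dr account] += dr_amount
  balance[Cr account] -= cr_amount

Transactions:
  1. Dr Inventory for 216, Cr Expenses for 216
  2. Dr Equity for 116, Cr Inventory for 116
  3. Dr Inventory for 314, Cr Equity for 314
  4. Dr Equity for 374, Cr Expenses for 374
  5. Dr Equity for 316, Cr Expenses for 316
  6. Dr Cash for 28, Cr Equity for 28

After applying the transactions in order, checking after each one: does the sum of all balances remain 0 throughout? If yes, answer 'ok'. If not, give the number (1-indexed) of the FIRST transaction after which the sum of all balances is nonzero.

Answer: ok

Derivation:
After txn 1: dr=216 cr=216 sum_balances=0
After txn 2: dr=116 cr=116 sum_balances=0
After txn 3: dr=314 cr=314 sum_balances=0
After txn 4: dr=374 cr=374 sum_balances=0
After txn 5: dr=316 cr=316 sum_balances=0
After txn 6: dr=28 cr=28 sum_balances=0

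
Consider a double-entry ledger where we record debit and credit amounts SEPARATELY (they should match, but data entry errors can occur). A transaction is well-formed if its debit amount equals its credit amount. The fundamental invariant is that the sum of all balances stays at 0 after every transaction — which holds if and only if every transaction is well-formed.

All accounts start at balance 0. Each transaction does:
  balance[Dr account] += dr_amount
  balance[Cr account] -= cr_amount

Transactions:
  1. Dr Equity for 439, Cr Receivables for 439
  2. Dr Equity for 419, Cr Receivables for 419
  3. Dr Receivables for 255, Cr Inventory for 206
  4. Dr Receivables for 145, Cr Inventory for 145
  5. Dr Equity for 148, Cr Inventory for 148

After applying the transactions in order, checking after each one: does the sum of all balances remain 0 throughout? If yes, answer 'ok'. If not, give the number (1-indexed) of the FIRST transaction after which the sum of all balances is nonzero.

After txn 1: dr=439 cr=439 sum_balances=0
After txn 2: dr=419 cr=419 sum_balances=0
After txn 3: dr=255 cr=206 sum_balances=49
After txn 4: dr=145 cr=145 sum_balances=49
After txn 5: dr=148 cr=148 sum_balances=49

Answer: 3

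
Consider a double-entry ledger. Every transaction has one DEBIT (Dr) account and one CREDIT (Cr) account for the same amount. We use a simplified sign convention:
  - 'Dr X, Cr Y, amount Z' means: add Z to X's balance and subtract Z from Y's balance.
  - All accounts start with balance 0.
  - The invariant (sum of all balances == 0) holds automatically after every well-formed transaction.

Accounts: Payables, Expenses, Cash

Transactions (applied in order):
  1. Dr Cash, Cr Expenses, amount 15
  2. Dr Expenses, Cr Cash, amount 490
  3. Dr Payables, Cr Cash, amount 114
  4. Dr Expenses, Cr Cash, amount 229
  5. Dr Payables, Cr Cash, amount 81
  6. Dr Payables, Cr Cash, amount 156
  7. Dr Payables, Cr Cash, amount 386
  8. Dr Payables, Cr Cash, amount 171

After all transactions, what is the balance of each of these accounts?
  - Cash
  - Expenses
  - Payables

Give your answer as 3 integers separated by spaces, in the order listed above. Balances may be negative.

Answer: -1612 704 908

Derivation:
After txn 1 (Dr Cash, Cr Expenses, amount 15): Cash=15 Expenses=-15
After txn 2 (Dr Expenses, Cr Cash, amount 490): Cash=-475 Expenses=475
After txn 3 (Dr Payables, Cr Cash, amount 114): Cash=-589 Expenses=475 Payables=114
After txn 4 (Dr Expenses, Cr Cash, amount 229): Cash=-818 Expenses=704 Payables=114
After txn 5 (Dr Payables, Cr Cash, amount 81): Cash=-899 Expenses=704 Payables=195
After txn 6 (Dr Payables, Cr Cash, amount 156): Cash=-1055 Expenses=704 Payables=351
After txn 7 (Dr Payables, Cr Cash, amount 386): Cash=-1441 Expenses=704 Payables=737
After txn 8 (Dr Payables, Cr Cash, amount 171): Cash=-1612 Expenses=704 Payables=908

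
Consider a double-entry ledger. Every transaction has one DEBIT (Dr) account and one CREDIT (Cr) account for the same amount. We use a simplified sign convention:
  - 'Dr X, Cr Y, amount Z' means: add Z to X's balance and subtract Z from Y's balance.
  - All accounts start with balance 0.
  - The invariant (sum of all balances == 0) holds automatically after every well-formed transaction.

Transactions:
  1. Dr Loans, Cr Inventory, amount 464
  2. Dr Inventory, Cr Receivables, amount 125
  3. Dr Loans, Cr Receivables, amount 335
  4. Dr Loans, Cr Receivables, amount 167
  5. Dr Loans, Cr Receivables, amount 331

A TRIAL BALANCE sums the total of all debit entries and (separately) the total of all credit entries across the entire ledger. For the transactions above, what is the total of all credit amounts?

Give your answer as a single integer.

Answer: 1422

Derivation:
Txn 1: credit+=464
Txn 2: credit+=125
Txn 3: credit+=335
Txn 4: credit+=167
Txn 5: credit+=331
Total credits = 1422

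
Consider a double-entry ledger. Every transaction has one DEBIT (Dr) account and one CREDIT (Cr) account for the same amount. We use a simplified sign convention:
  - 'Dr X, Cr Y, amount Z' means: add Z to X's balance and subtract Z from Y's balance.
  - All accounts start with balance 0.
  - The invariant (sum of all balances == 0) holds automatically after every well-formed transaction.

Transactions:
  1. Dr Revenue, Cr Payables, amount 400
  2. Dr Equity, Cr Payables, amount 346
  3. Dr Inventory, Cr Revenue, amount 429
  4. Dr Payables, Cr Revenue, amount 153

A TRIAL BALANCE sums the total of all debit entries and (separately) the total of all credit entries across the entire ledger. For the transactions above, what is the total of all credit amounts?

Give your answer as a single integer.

Answer: 1328

Derivation:
Txn 1: credit+=400
Txn 2: credit+=346
Txn 3: credit+=429
Txn 4: credit+=153
Total credits = 1328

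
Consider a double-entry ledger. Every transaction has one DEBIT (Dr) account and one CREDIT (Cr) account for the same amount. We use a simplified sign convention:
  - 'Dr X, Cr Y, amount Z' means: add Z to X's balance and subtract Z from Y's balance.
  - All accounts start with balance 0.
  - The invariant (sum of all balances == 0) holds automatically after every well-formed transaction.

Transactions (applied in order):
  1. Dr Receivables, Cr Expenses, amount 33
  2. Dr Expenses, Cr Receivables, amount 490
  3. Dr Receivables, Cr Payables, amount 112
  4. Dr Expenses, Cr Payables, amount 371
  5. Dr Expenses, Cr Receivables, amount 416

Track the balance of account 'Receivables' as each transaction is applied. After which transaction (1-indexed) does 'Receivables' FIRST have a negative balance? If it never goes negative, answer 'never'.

After txn 1: Receivables=33
After txn 2: Receivables=-457

Answer: 2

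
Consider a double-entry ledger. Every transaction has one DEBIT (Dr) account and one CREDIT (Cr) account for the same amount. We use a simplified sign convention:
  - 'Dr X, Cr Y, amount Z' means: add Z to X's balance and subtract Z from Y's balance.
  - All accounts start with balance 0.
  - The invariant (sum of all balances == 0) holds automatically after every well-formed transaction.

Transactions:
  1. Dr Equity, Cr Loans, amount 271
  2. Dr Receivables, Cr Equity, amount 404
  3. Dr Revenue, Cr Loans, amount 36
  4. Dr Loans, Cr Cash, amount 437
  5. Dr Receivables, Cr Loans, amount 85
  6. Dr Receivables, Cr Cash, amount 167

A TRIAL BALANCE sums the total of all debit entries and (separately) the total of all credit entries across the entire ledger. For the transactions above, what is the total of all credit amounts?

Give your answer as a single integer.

Answer: 1400

Derivation:
Txn 1: credit+=271
Txn 2: credit+=404
Txn 3: credit+=36
Txn 4: credit+=437
Txn 5: credit+=85
Txn 6: credit+=167
Total credits = 1400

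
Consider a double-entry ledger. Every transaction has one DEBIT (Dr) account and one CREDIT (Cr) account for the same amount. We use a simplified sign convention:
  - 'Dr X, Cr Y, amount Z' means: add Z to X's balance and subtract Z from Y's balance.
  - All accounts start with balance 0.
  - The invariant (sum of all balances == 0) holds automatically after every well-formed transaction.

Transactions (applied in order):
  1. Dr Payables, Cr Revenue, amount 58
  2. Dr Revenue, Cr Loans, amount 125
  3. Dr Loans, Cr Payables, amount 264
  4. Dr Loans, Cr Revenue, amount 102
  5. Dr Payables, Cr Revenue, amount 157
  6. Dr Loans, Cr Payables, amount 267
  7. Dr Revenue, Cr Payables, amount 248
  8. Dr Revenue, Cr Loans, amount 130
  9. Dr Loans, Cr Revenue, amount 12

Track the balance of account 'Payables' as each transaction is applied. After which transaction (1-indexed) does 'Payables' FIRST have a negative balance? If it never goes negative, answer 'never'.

Answer: 3

Derivation:
After txn 1: Payables=58
After txn 2: Payables=58
After txn 3: Payables=-206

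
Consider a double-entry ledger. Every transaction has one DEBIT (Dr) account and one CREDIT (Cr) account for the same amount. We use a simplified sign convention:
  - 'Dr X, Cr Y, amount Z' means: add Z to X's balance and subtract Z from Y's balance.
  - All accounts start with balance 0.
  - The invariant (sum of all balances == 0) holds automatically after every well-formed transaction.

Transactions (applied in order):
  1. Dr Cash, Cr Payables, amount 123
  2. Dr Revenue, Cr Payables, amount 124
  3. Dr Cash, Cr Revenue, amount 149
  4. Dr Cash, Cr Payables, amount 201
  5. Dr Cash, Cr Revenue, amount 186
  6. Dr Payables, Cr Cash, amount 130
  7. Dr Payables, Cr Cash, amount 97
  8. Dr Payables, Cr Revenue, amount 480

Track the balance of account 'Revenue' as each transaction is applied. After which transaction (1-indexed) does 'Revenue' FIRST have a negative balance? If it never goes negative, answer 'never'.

Answer: 3

Derivation:
After txn 1: Revenue=0
After txn 2: Revenue=124
After txn 3: Revenue=-25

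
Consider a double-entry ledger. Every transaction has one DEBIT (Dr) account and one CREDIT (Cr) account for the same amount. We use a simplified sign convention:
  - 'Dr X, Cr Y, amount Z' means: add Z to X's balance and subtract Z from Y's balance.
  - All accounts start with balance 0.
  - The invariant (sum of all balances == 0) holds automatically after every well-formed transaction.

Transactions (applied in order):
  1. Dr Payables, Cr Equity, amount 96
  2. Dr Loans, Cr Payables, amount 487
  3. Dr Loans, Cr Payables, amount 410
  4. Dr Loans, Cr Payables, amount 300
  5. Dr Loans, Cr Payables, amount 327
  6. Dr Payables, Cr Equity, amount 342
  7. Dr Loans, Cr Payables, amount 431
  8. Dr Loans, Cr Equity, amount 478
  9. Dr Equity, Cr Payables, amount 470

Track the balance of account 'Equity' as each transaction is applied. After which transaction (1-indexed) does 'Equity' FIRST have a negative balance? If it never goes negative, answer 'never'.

After txn 1: Equity=-96

Answer: 1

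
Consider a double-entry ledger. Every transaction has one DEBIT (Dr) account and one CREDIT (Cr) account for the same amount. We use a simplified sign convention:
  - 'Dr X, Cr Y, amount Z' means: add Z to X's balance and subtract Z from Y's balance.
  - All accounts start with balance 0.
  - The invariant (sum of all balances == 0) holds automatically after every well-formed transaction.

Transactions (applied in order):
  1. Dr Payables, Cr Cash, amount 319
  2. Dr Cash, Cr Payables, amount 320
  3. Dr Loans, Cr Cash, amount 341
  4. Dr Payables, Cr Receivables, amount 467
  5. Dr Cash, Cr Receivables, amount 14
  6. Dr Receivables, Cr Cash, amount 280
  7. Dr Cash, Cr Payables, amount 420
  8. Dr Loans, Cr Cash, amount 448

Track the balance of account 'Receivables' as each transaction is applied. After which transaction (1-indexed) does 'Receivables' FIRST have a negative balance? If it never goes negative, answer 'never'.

Answer: 4

Derivation:
After txn 1: Receivables=0
After txn 2: Receivables=0
After txn 3: Receivables=0
After txn 4: Receivables=-467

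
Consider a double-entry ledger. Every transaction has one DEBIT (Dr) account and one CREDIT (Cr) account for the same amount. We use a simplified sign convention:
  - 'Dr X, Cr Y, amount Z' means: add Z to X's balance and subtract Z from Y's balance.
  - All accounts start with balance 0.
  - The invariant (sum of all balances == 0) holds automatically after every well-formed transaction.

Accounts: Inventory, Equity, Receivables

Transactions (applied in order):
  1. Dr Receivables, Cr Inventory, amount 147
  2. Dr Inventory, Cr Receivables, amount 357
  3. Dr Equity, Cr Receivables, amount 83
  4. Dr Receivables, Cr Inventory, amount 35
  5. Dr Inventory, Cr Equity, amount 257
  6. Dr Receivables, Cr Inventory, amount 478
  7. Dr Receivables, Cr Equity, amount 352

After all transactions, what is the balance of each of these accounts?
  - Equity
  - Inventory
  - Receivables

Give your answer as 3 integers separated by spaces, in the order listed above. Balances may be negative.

After txn 1 (Dr Receivables, Cr Inventory, amount 147): Inventory=-147 Receivables=147
After txn 2 (Dr Inventory, Cr Receivables, amount 357): Inventory=210 Receivables=-210
After txn 3 (Dr Equity, Cr Receivables, amount 83): Equity=83 Inventory=210 Receivables=-293
After txn 4 (Dr Receivables, Cr Inventory, amount 35): Equity=83 Inventory=175 Receivables=-258
After txn 5 (Dr Inventory, Cr Equity, amount 257): Equity=-174 Inventory=432 Receivables=-258
After txn 6 (Dr Receivables, Cr Inventory, amount 478): Equity=-174 Inventory=-46 Receivables=220
After txn 7 (Dr Receivables, Cr Equity, amount 352): Equity=-526 Inventory=-46 Receivables=572

Answer: -526 -46 572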